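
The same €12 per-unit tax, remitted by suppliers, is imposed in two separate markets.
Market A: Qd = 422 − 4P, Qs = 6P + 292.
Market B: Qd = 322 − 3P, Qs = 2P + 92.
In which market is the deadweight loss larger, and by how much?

Market A, by €86.4.

Market A: pre-tax P* = €13, Q* = 370; post-tax Q = 341.2; deadweight loss = €172.8.
Market B: pre-tax P* = €46, Q* = 184; post-tax Q = 169.6; deadweight loss = €86.4.
Difference: €172.8 vs €86.4 → market A is larger by €86.4.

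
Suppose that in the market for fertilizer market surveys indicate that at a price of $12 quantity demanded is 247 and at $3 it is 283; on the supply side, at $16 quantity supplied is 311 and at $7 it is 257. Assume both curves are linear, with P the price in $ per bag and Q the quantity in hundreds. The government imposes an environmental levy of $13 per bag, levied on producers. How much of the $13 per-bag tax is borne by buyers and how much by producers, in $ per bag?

Buyers bear $7.8 per bag; producers bear $5.2 per bag.

Demand slope: (283 − 247)/(3 − 12) = -4, so Qd = 295 − 4P.
Supply slope: (257 − 311)/(7 − 16) = 6, so Qs = 6P + 215.
Before the tax: set 295 − 4P = 6P + 215 → P* = $8, Q* = 263.
With the tax collected from producers, supply shifts: Qs = 6(P − 13) + 215.
Solving gives Q = 231.8 with buyers paying $15.8 and producers receiving $2.8 (the $13 wedge).
Burden on buyers: $7.8; on producers: $5.2. (They sum to $13.)
The less price-elastic side of the market bears the larger share of a per-unit tax.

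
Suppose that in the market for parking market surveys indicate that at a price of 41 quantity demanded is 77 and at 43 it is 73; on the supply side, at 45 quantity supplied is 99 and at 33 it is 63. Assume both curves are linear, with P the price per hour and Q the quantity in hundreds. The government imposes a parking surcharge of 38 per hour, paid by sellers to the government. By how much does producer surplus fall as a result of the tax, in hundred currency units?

Producer surplus falls by 884.64 hundred.

Demand slope: (73 − 77)/(43 − 41) = -2, so Qd = 159 − 2P.
Supply slope: (63 − 99)/(33 − 45) = 3, so Qs = 3P − 36.
Before the tax: set 159 − 2P = 3P − 36 → P* = 39, Q* = 81.
With the tax collected from sellers, supply shifts: Qs = 3(P − 38) − 36.
New equilibrium: buyers pay 61.8, sellers receive 23.8, Q = 35.4. (Wedge: Pb − Ps = 38.)
ΔPS is the trapezoid between Q = 35.4 and Q = 81 of height 15.2: ½ · (81 + 35.4) · 15.2 = 884.64.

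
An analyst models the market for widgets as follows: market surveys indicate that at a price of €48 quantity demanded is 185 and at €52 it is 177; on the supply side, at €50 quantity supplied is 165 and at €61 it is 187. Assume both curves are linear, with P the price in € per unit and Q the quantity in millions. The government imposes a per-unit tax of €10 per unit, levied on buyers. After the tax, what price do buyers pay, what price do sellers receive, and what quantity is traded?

Buyers pay €59; sellers receive €49; quantity = 163.

Demand slope: (177 − 185)/(52 − 48) = -2, so Qd = 281 − 2P.
Supply slope: (187 − 165)/(61 − 50) = 2, so Qs = 2P + 65.
Before the tax: set 281 − 2P = 2P + 65 → P* = €54, Q* = 173.
With the tax collected from buyers, demand (in seller-price terms) shifts: Qd = 281 − 2(P + 10).
New equilibrium: buyers pay €59, sellers receive €49, Q = 163. (Wedge: Pb − Ps = 10.)
The less price-elastic side of the market bears the larger share of a per-unit tax.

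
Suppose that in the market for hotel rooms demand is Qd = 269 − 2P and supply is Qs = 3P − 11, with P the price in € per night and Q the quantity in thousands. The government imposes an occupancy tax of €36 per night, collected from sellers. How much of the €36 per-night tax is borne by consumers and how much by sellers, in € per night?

Without the tax, 269 − 2P = 3P − 11 gives 5P = 280, so P* = €56 and Q* = 157.
With the tax collected from sellers, supply shifts: Qs = 3(P − 36) − 11.
Solving gives Q = 113.8 with consumers paying €77.6 and sellers receiving €41.6 (the €36 wedge).
Burden on consumers: €21.6; on sellers: €14.4. (They sum to €36.)

Consumers bear €21.6 per night; sellers bear €14.4 per night.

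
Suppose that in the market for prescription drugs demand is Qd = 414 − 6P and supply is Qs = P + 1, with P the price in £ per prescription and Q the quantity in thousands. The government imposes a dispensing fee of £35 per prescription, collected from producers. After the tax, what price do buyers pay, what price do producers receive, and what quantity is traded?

Before the tax: set 414 − 6P = P + 1 → P* = £59, Q* = 60.
With the tax collected from producers, supply shifts: Qs = (P − 35) + 1.
Solving gives Q = 30 with buyers paying £64 and producers receiving £29 (the £35 wedge).

Buyers pay £64; producers receive £29; quantity = 30.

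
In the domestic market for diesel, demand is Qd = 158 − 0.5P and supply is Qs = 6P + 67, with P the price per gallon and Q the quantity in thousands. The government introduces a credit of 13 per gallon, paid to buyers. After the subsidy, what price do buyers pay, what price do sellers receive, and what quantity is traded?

Buyers pay 2; sellers receive 15; quantity = 157.

Before the subsidy: set 158 − 0.5P = 6P + 67 → P* = 14, Q* = 151.
With a per-unit subsidy paid to buyers, each effectively pays P − 13, so demand becomes Qd = 158 − 0.5(P − 13).
New equilibrium: buyers pay 2, sellers receive 15, Q = 157. (Wedge: Pb − Ps = −13.)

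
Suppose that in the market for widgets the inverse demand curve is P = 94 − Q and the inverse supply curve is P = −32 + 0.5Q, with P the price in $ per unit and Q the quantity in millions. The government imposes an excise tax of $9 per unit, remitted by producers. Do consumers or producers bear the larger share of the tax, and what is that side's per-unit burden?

Rewrite in direct form: Qd = 94 − P and Qs = 2P + 64.
Before the tax: set 94 − P = 2P + 64 → P* = $10, Q* = 84.
With the tax collected from producers, supply shifts: Qs = 2(P − 9) + 64.
New equilibrium: consumers pay $16, producers receive $7, Q = 78. (Wedge: Pb − Ps = 9.)
Per-unit burden: consumers $6, producers $3.
Consumers take the larger share because demand is less price-elastic here (demand slope 1 vs supply slope 2).

Consumers bear the larger share: $6 per unit.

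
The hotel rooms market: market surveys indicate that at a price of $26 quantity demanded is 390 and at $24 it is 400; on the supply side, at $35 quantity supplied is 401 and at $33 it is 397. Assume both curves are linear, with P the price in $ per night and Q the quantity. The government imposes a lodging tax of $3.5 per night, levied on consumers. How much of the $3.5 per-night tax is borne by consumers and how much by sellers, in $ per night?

Consumers bear $1 per night; sellers bear $2.5 per night.

Demand slope: (400 − 390)/(24 − 26) = -5, so Qd = 520 − 5P.
Supply slope: (397 − 401)/(33 − 35) = 2, so Qs = 2P + 331.
Without the tax, 520 − 5P = 2P + 331 gives 7P = 189, so P* = $27 and Q* = 385.
With the tax collected from consumers, demand (in seller-price terms) shifts: Qd = 520 − 5(P + 3.5).
Solving gives Q = 380 with consumers paying $28 and sellers receiving $24.5 (the $3.5 wedge).
Burden on consumers: $1; on sellers: $2.5. (They sum to $3.5.)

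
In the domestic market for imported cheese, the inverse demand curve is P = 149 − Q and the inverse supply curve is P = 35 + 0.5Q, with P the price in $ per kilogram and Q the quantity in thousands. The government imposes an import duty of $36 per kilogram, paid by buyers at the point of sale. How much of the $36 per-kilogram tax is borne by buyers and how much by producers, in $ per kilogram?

Buyers bear $24 per kilogram; producers bear $12 per kilogram.

Rewrite in direct form: Qd = 149 − P and Qs = 2P − 70.
Without the tax, 149 − P = 2P − 70 gives 3P = 219, so P* = $73 and Q* = 76.
With the tax collected from buyers, demand (in seller-price terms) shifts: Qd = 149 − (P + 36).
Solving gives Q = 52 with buyers paying $97 and producers receiving $61 (the $36 wedge).
Burden on buyers: $24; on producers: $12. (They sum to $36.)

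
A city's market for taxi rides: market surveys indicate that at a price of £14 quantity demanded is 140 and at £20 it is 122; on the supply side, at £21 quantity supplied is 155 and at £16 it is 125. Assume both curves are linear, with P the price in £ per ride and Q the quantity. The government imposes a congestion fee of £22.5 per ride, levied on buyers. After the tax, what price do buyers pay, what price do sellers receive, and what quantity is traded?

Demand slope: (122 − 140)/(20 − 14) = -3, so Qd = 182 − 3P.
Supply slope: (125 − 155)/(16 − 21) = 6, so Qs = 6P + 29.
Before the tax: set 182 − 3P = 6P + 29 → P* = £17, Q* = 131.
With the tax collected from buyers, demand (in seller-price terms) shifts: Qd = 182 − 3(P + 22.5).
New equilibrium: buyers pay £32, sellers receive £9.5, Q = 86. (Wedge: Pb − Ps = 22.5.)

Buyers pay £32; sellers receive £9.5; quantity = 86.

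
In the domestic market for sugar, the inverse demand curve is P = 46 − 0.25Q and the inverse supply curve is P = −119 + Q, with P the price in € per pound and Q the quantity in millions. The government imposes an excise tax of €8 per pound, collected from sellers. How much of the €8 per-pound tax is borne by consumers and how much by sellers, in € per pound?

Inverting to Q(P) form: Qd = 184 − 4P; Qs = P + 119.
Without the tax, 184 − 4P = P + 119 gives 5P = 65, so P* = €13 and Q* = 132.
With the tax collected from sellers, supply shifts: Qs = (P − 8) + 119.
New equilibrium: consumers pay €14.6, sellers receive €6.6, Q = 125.6. (Wedge: Pb − Ps = 8.)
Burden on consumers: €1.6; on sellers: €6.4. (They sum to €8.)
The less price-elastic side of the market bears the larger share of a per-unit tax.

Consumers bear €1.6 per pound; sellers bear €6.4 per pound.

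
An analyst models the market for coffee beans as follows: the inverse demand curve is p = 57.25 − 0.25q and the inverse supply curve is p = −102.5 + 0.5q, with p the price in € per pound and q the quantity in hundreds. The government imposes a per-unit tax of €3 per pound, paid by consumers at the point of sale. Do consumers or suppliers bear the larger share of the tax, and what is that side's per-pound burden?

Suppliers bear the larger share: €2 per pound.

Rewrite in direct form: qd = 229 − 4p and qs = 2p + 205.
Without the tax, 229 − 4p = 2p + 205 gives 6p = 24, so p* = €4 and q* = 213.
With the tax collected from consumers, demand (in seller-price terms) shifts: qd = 229 − 4(p + 3).
Solving gives q = 209 with consumers paying €5 and suppliers receiving €2 (the €3 wedge).
Per-pound burden: consumers €1, suppliers €2.
Suppliers take the larger share because supply is less price-elastic here (demand slope 4 vs supply slope 2).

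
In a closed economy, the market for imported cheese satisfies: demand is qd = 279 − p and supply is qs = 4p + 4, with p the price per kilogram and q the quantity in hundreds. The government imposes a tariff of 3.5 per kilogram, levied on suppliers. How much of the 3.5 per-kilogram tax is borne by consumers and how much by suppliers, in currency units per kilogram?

Consumers bear 2.8 per kilogram; suppliers bear 0.7 per kilogram.

Without the tax, 279 − p = 4p + 4 gives 5p = 275, so p* = 55 and q* = 224.
With the tax collected from suppliers, supply shifts: qs = 4(p − 3.5) + 4.
New equilibrium: consumers pay 57.8, suppliers receive 54.3, q = 221.2. (Wedge: pb − ps = 3.5.)
Burden on consumers: 2.8; on suppliers: 0.7. (They sum to 3.5.)
The less price-elastic side of the market bears the larger share of a per-unit tax.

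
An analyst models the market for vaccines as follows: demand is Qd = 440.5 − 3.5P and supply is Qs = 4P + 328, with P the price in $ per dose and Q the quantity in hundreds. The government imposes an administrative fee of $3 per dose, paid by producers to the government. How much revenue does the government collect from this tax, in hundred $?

Tax revenue = $1147.2 hundred.

Without the tax, 440.5 − 3.5P = 4P + 328 gives 7.5P = 112.5, so P* = $15 and Q* = 388.
With the tax collected from producers, supply shifts: Qs = 4(P − 3) + 328.
Solving gives Q = 382.4 with buyers paying $16.6 and producers receiving $13.6 (the $3 wedge).
Revenue = t · Q = 3 · 382.4 = $1147.2.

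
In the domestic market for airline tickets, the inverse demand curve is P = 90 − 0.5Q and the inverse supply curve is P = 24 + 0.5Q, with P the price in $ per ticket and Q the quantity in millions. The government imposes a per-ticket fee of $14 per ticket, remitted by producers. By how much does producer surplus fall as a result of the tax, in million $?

Rewrite in direct form: Qd = 180 − 2P and Qs = 2P − 48.
Without the tax, 180 − 2P = 2P − 48 gives 4P = 228, so P* = $57 and Q* = 66.
With the tax collected from producers, supply shifts: Qs = 2(P − 14) − 48.
New equilibrium: buyers pay $64, producers receive $50, Q = 52. (Wedge: Pb − Ps = 14.)
ΔPS is the trapezoid between Q = 52 and Q = 66 of height $7: ½ · (66 + 52) · 7 = $413.

Producer surplus falls by $413 million.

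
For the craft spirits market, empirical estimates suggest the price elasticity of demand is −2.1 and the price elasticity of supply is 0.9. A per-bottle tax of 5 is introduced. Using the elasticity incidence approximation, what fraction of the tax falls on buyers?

Incidence ratio: buyers' share ≈ εs / (εs + |εd|) = 0.9 / (0.9 + 2.1) = 0.3.
Supply is the less elastic side, so buyers bear the smaller share.

Buyers' share ≈ 0.3.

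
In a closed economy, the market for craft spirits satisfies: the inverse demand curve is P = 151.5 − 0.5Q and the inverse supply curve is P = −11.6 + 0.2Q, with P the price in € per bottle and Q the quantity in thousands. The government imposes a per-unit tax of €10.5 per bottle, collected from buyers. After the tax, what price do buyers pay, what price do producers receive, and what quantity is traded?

Buyers pay €42.5; producers receive €32; quantity = 218.

Rewrite in direct form: Qd = 303 − 2P and Qs = 5P + 58.
Before the tax: set 303 − 2P = 5P + 58 → P* = €35, Q* = 233.
With the tax collected from buyers, demand (in seller-price terms) shifts: Qd = 303 − 2(P + 10.5).
New equilibrium: buyers pay €42.5, producers receive €32, Q = 218. (Wedge: Pb − Ps = 10.5.)
The less price-elastic side of the market bears the larger share of a per-unit tax.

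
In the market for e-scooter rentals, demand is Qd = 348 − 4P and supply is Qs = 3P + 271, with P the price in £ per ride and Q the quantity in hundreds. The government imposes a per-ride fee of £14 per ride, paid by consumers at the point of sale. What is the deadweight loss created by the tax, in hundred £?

Deadweight loss = £168 hundred.

Before the tax: set 348 − 4P = 3P + 271 → P* = £11, Q* = 304.
With the tax collected from consumers, demand (in seller-price terms) shifts: Qd = 348 − 4(P + 14).
New equilibrium: consumers pay £17, suppliers receive £3, Q = 280. (Wedge: Pb − Ps = 14.)
Quantity falls by |ΔQ| = |304 − 280| = 24.
DWL = ½ · t · |ΔQ| = ½ · 14 · 24 = £168.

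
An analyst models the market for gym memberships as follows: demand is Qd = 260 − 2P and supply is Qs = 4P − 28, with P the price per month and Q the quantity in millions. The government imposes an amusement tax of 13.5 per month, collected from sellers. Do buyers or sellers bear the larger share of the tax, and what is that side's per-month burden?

Buyers bear the larger share: 9 per month.

Before the tax: set 260 − 2P = 4P − 28 → P* = 48, Q* = 164.
With the tax collected from sellers, supply shifts: Qs = 4(P − 13.5) − 28.
Solving gives Q = 146 with buyers paying 57 and sellers receiving 43.5 (the 13.5 wedge).
Per-month burden: buyers 9, sellers 4.5.
Buyers take the larger share because demand is less price-elastic here (demand slope 2 vs supply slope 4).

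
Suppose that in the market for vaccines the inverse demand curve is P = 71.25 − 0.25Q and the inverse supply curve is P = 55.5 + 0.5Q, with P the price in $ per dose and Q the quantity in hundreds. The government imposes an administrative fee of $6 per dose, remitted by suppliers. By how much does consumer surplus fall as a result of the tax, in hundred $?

Consumer surplus falls by $34 hundred.

Rewrite in direct form: Qd = 285 − 4P and Qs = 2P − 111.
Without the tax, 285 − 4P = 2P − 111 gives 6P = 396, so P* = $66 and Q* = 21.
With the tax collected from suppliers, supply shifts: Qs = 2(P − 6) − 111.
Solving gives Q = 13 with consumers paying $68 and suppliers receiving $62 (the $6 wedge).
ΔCS is the trapezoid between Q = 13 and Q = 21 of height $2: ½ · (21 + 13) · 2 = $34.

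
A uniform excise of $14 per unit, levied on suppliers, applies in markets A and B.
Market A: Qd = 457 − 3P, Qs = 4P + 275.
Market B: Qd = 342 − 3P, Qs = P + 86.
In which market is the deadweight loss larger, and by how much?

Market A: pre-tax P* = $26, Q* = 379; post-tax Q = 355; deadweight loss = $168.
Market B: pre-tax P* = $64, Q* = 150; post-tax Q = 139.5; deadweight loss = $73.5.
Difference: $168 vs $73.5 → market A is larger by $94.5.

Market A, by $94.5.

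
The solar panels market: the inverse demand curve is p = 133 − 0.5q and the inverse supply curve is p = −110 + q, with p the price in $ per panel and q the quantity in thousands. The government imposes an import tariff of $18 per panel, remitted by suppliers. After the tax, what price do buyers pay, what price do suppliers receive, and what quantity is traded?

Inverting to q(p) form: qd = 266 − 2p; qs = p + 110.
Before the tax: set 266 − 2p = p + 110 → p* = $52, q* = 162.
With the tax collected from suppliers, supply shifts: qs = (p − 18) + 110.
New equilibrium: buyers pay $58, suppliers receive $40, q = 150. (Wedge: pb − ps = 18.)

Buyers pay $58; suppliers receive $40; quantity = 150.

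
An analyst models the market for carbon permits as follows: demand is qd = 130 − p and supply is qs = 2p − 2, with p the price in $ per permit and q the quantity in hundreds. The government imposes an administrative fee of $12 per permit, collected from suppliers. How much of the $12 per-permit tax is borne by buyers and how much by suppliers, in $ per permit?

Buyers bear $8 per permit; suppliers bear $4 per permit.

Before the tax: set 130 − p = 2p − 2 → p* = $44, q* = 86.
With the tax collected from suppliers, supply shifts: qs = 2(p − 12) − 2.
Solving gives q = 78 with buyers paying $52 and suppliers receiving $40 (the $12 wedge).
Burden on buyers: $8; on suppliers: $4. (They sum to $12.)
The less price-elastic side of the market bears the larger share of a per-unit tax.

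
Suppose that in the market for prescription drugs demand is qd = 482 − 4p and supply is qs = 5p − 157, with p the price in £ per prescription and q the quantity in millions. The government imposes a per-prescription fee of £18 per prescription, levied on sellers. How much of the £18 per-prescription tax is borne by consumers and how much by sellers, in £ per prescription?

Without the tax, 482 − 4p = 5p − 157 gives 9p = 639, so p* = £71 and q* = 198.
With the tax collected from sellers, supply shifts: qs = 5(p − 18) − 157.
New equilibrium: consumers pay £81, sellers receive £63, q = 158. (Wedge: pb − ps = 18.)
Burden on consumers: £10; on sellers: £8. (They sum to £18.)
The less price-elastic side of the market bears the larger share of a per-unit tax.

Consumers bear £10 per prescription; sellers bear £8 per prescription.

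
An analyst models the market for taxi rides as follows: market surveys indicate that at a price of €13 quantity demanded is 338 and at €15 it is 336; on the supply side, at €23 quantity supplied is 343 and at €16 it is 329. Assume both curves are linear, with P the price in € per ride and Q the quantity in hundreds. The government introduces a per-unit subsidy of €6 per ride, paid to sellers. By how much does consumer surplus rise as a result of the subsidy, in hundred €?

Consumer surplus rises by €1340 hundred.

Demand slope: (336 − 338)/(15 − 13) = -1, so Qd = 351 − P.
Supply slope: (329 − 343)/(16 − 23) = 2, so Qs = 2P + 297.
Before the subsidy: set 351 − P = 2P + 297 → P* = €18, Q* = 333.
With a per-unit subsidy paid to sellers, each receives P + 6 per unit sold, so supply becomes Qs = 2(P + 6) + 297.
Solving gives Q = 337 with buyers paying €14 and sellers receiving €20 (the €6 wedge).
ΔCS is the trapezoid between Q = 337 and Q = 333 of height €4: ½ · (333 + 337) · 4 = €1340.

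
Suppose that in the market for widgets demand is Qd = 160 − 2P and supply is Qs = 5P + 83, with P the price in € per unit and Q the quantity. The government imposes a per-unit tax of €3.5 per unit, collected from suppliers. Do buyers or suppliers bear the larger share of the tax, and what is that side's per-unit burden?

Before the tax: set 160 − 2P = 5P + 83 → P* = €11, Q* = 138.
With the tax collected from suppliers, supply shifts: Qs = 5(P − 3.5) + 83.
Solving gives Q = 133 with buyers paying €13.5 and suppliers receiving €10 (the €3.5 wedge).
Per-unit burden: buyers €2.5, suppliers €1.
Buyers take the larger share because demand is less price-elastic here (demand slope 2 vs supply slope 5).
The less price-elastic side of the market bears the larger share of a per-unit tax.

Buyers bear the larger share: €2.5 per unit.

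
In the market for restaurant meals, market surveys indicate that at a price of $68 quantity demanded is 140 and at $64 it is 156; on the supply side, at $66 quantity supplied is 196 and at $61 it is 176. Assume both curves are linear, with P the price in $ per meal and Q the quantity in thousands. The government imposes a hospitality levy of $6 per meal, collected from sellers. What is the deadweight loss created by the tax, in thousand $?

Deadweight loss = $36 thousand.

Demand slope: (156 − 140)/(64 − 68) = -4, so Qd = 412 − 4P.
Supply slope: (176 − 196)/(61 − 66) = 4, so Qs = 4P − 68.
Before the tax: set 412 − 4P = 4P − 68 → P* = $60, Q* = 172.
With the tax collected from sellers, supply shifts: Qs = 4(P − 6) − 68.
New equilibrium: buyers pay $63, sellers receive $57, Q = 160. (Wedge: Pb − Ps = 6.)
Quantity falls by |ΔQ| = |172 − 160| = 12.
DWL = ½ · t · |ΔQ| = ½ · 6 · 12 = $36.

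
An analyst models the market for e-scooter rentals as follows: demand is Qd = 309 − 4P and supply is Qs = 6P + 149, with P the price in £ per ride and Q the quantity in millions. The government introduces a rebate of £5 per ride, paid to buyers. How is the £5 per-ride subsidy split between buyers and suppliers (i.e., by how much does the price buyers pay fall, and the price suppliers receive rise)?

Buyers gain £3 per ride; suppliers gain £2 per ride.

Before the subsidy: set 309 − 4P = 6P + 149 → P* = £16, Q* = 245.
With a per-unit subsidy paid to buyers, each effectively pays P − 5, so demand becomes Qd = 309 − 4(P − 5).
Solving gives Q = 257 with buyers paying £13 and suppliers receiving £18 (the £5 wedge).
Gain to buyers: £3; to suppliers: £2. (They sum to £5.)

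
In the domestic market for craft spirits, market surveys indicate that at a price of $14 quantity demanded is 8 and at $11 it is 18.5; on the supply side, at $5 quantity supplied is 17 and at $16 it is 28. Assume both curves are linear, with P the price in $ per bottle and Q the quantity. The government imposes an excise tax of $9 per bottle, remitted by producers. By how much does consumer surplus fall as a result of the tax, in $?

Demand slope: (18.5 − 8)/(11 − 14) = -3.5, so Qd = 57 − 3.5P.
Supply slope: (28 − 17)/(16 − 5) = 1, so Qs = P + 12.
Without the tax, 57 − 3.5P = P + 12 gives 4.5P = 45, so P* = $10 and Q* = 22.
With the tax collected from producers, supply shifts: Qs = (P − 9) + 12.
New equilibrium: consumers pay $12, producers receive $3, Q = 15. (Wedge: Pb − Ps = 9.)
ΔCS is the trapezoid between Q = 15 and Q = 22 of height $2: ½ · (22 + 15) · 2 = $37.

Consumer surplus falls by $37.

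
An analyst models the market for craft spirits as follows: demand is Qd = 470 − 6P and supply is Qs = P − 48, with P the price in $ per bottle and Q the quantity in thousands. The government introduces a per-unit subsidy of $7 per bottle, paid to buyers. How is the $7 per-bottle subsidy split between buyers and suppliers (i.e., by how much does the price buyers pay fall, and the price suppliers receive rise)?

Before the subsidy: set 470 − 6P = P − 48 → P* = $74, Q* = 26.
With a per-unit subsidy paid to buyers, each effectively pays P − 7, so demand becomes Qd = 470 − 6(P − 7).
New equilibrium: buyers pay $73, suppliers receive $80, Q = 32. (Wedge: Pb − Ps = −7.)
Gain to buyers: $1; to suppliers: $6. (They sum to $7.)

Buyers gain $1 per bottle; suppliers gain $6 per bottle.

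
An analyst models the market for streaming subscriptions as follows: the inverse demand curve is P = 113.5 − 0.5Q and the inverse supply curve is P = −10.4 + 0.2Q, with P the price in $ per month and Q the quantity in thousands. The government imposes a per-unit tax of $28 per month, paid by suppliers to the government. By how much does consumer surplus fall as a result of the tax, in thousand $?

Rewrite in direct form: Qd = 227 − 2P and Qs = 5P + 52.
Without the tax, 227 − 2P = 5P + 52 gives 7P = 175, so P* = $25 and Q* = 177.
With the tax collected from suppliers, supply shifts: Qs = 5(P − 28) + 52.
Solving gives Q = 137 with consumers paying $45 and suppliers receiving $17 (the $28 wedge).
ΔCS is the trapezoid between Q = 137 and Q = 177 of height $20: ½ · (177 + 137) · 20 = $3140.

Consumer surplus falls by $3140 thousand.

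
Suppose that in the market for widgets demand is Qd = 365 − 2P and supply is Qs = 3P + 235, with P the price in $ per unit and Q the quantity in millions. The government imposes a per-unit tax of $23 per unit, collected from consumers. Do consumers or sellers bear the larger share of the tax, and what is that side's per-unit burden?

Before the tax: set 365 − 2P = 3P + 235 → P* = $26, Q* = 313.
With the tax collected from consumers, demand (in seller-price terms) shifts: Qd = 365 − 2(P + 23).
Solving gives Q = 285.4 with consumers paying $39.8 and sellers receiving $16.8 (the $23 wedge).
Per-unit burden: consumers $13.8, sellers $9.2.
Consumers take the larger share because demand is less price-elastic here (demand slope 2 vs supply slope 3).

Consumers bear the larger share: $13.8 per unit.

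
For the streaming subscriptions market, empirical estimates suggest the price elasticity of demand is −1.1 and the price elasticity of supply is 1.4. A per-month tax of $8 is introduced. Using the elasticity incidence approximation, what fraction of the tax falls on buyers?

Incidence ratio: buyers' share ≈ εs / (εs + |εd|) = 1.4 / (1.4 + 1.1) = 0.56.
Supply is the more elastic side, so buyers bear the larger share.

Buyers' share ≈ 0.56.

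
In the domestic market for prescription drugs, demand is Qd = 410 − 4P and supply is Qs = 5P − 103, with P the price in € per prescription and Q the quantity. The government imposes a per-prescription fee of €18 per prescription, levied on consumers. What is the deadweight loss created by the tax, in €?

Deadweight loss = €360.

Without the tax, 410 − 4P = 5P − 103 gives 9P = 513, so P* = €57 and Q* = 182.
With the tax collected from consumers, demand (in seller-price terms) shifts: Qd = 410 − 4(P + 18).
New equilibrium: consumers pay €67, sellers receive €49, Q = 142. (Wedge: Pb − Ps = 18.)
Quantity falls by |ΔQ| = |182 − 142| = 40.
DWL = ½ · t · |ΔQ| = ½ · 18 · 40 = €360.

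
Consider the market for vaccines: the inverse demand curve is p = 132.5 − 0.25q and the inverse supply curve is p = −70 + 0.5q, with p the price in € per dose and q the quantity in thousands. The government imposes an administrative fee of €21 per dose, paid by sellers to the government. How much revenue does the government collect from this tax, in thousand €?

Rewrite in direct form: qd = 530 − 4p and qs = 2p + 140.
Before the tax: set 530 − 4p = 2p + 140 → p* = €65, q* = 270.
With the tax collected from sellers, supply shifts: qs = 2(p − 21) + 140.
Solving gives q = 242 with buyers paying €72 and sellers receiving €51 (the €21 wedge).
Revenue = t · Q = 21 · 242 = €5082.

Tax revenue = €5082 thousand.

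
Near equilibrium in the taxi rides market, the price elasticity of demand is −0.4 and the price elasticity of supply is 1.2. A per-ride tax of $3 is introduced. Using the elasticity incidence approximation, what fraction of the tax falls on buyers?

Incidence ratio: buyers' share ≈ εs / (εs + |εd|) = 1.2 / (1.2 + 0.4) = 0.75.
Supply is the more elastic side, so buyers bear the larger share.

Buyers' share ≈ 0.75.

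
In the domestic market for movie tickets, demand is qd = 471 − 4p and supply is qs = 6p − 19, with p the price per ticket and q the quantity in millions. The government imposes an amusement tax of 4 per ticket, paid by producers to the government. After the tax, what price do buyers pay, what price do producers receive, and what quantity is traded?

Before the tax: set 471 − 4p = 6p − 19 → p* = 49, q* = 275.
With the tax collected from producers, supply shifts: qs = 6(p − 4) − 19.
Solving gives q = 265.4 with buyers paying 51.4 and producers receiving 47.4 (the 4 wedge).

Buyers pay 51.4; producers receive 47.4; quantity = 265.4.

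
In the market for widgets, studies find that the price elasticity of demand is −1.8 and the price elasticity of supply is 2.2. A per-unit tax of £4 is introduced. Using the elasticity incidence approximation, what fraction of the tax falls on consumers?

Consumers' share ≈ 0.55.

Incidence ratio: consumers' share ≈ εs / (εs + |εd|) = 2.2 / (2.2 + 1.8) = 0.55.
Supply is the more elastic side, so consumers bear the larger share.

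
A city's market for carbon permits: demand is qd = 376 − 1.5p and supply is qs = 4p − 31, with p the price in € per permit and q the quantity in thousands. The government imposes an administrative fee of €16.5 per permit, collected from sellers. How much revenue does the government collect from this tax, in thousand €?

Without the tax, 376 − 1.5p = 4p − 31 gives 5.5p = 407, so p* = €74 and q* = 265.
With the tax collected from sellers, supply shifts: qs = 4(p − 16.5) − 31.
Solving gives q = 247 with buyers paying €86 and sellers receiving €69.5 (the €16.5 wedge).
Revenue = t · Q = 16.5 · 247 = €4075.5.

Tax revenue = €4075.5 thousand.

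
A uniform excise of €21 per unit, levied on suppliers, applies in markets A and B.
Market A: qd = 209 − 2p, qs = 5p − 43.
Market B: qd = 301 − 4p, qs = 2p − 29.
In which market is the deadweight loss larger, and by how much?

Market A, by €21.

Market A: pre-tax p* = €36, q* = 137; post-tax q = 107; deadweight loss = €315.
Market B: pre-tax p* = €55, q* = 81; post-tax q = 53; deadweight loss = €294.
Difference: €315 vs €294 → market A is larger by €21.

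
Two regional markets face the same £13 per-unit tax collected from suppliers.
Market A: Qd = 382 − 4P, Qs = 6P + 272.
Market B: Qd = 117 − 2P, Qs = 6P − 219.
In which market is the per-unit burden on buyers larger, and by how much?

Market B, by £1.95.

Market A: pre-tax P* = £11, Q* = 338; post-tax Q = 306.8; per-unit burden on buyers = £7.8.
Market B: pre-tax P* = £42, Q* = 33; post-tax Q = 13.5; per-unit burden on buyers = £9.75.
Difference: £7.8 vs £9.75 → market B is larger by £1.95.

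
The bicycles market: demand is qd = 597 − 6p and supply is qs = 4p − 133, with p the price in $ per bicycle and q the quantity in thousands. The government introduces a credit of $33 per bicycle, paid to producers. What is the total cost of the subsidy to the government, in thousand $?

Before the subsidy: set 597 − 6p = 4p − 133 → p* = $73, q* = 159.
With a per-unit subsidy paid to producers, each receives p + 33 per unit sold, so supply becomes qs = 4(p + 33) − 133.
New equilibrium: buyers pay $59.8, producers receive $92.8, q = 238.2. (Wedge: pb − ps = −33.)
Outlay = t · Q = 33 · 238.2 = $7860.6.

Government outlay = $7860.6 thousand.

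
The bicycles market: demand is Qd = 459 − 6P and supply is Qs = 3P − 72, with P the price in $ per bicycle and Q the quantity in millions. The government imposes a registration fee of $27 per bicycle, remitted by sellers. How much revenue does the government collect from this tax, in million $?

Tax revenue = $1377 million.

Before the tax: set 459 − 6P = 3P − 72 → P* = $59, Q* = 105.
With the tax collected from sellers, supply shifts: Qs = 3(P − 27) − 72.
Solving gives Q = 51 with buyers paying $68 and sellers receiving $41 (the $27 wedge).
Revenue = t · Q = 27 · 51 = $1377.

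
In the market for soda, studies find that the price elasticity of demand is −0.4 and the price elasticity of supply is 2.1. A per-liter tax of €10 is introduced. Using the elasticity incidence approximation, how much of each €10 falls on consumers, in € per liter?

Consumers bear ≈ €8.4 per liter.

Incidence ratio: consumers' share ≈ εs / (εs + |εd|) = 2.1 / (2.1 + 0.4) = 0.84.
So consumers bear ≈ 0.84 × €10 = €8.4; suppliers bear €1.6.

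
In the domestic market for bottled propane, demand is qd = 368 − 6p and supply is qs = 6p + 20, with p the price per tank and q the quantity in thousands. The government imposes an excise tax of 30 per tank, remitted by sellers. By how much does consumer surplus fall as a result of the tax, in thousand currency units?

Consumer surplus falls by 2235 thousand.

Before the tax: set 368 − 6p = 6p + 20 → p* = 29, q* = 194.
With the tax collected from sellers, supply shifts: qs = 6(p − 30) + 20.
Solving gives q = 104 with consumers paying 44 and sellers receiving 14 (the 30 wedge).
ΔCS is the trapezoid between Q = 104 and Q = 194 of height 15: ½ · (194 + 104) · 15 = 2235.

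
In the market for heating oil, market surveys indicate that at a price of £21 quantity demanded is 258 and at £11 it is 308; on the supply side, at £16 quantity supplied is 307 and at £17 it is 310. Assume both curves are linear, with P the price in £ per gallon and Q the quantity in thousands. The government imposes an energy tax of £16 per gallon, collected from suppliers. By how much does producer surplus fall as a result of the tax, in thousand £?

Producer surplus falls by £2830 thousand.

Demand slope: (308 − 258)/(11 − 21) = -5, so Qd = 363 − 5P.
Supply slope: (310 − 307)/(17 − 16) = 3, so Qs = 3P + 259.
Without the tax, 363 − 5P = 3P + 259 gives 8P = 104, so P* = £13 and Q* = 298.
With the tax collected from suppliers, supply shifts: Qs = 3(P − 16) + 259.
Solving gives Q = 268 with buyers paying £19 and suppliers receiving £3 (the £16 wedge).
ΔPS is the trapezoid between Q = 268 and Q = 298 of height £10: ½ · (298 + 268) · 10 = £2830.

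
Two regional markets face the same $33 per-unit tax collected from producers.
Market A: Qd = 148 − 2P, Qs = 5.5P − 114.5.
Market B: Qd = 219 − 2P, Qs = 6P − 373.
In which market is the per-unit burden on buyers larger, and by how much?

Market A: pre-tax P* = $35, Q* = 78; post-tax Q = 29.6; per-unit burden on buyers = $24.2.
Market B: pre-tax P* = $74, Q* = 71; post-tax Q = 21.5; per-unit burden on buyers = $24.75.
Difference: $24.2 vs $24.75 → market B is larger by $0.55.

Market B, by $0.55.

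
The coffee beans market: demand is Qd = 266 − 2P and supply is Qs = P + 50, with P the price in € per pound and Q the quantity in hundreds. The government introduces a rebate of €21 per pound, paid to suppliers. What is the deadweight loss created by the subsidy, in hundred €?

Before the subsidy: set 266 − 2P = P + 50 → P* = €72, Q* = 122.
With a per-unit subsidy paid to suppliers, each receives P + 21 per unit sold, so supply becomes Qs = (P + 21) + 50.
New equilibrium: buyers pay €65, suppliers receive €86, Q = 136. (Wedge: Pb − Ps = −21.)
Quantity rises by |ΔQ| = |122 − 136| = 14.
DWL = ½ · t · |ΔQ| = ½ · 21 · 14 = €147.

Deadweight loss = €147 hundred.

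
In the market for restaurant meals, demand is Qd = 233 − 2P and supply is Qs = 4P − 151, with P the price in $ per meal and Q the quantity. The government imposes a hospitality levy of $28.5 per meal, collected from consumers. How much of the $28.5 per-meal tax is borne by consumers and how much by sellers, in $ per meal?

Consumers bear $19 per meal; sellers bear $9.5 per meal.

Before the tax: set 233 − 2P = 4P − 151 → P* = $64, Q* = 105.
With the tax collected from consumers, demand (in seller-price terms) shifts: Qd = 233 − 2(P + 28.5).
Solving gives Q = 67 with consumers paying $83 and sellers receiving $54.5 (the $28.5 wedge).
Burden on consumers: $19; on sellers: $9.5. (They sum to $28.5.)
The less price-elastic side of the market bears the larger share of a per-unit tax.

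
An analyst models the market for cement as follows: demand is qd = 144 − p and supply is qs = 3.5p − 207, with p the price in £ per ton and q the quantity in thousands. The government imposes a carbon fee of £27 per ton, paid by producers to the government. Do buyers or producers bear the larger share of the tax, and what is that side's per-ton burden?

Before the tax: set 144 − p = 3.5p − 207 → p* = £78, q* = 66.
With the tax collected from producers, supply shifts: qs = 3.5(p − 27) − 207.
Solving gives q = 45 with buyers paying £99 and producers receiving £72 (the £27 wedge).
Per-ton burden: buyers £21, producers £6.
Buyers take the larger share because demand is less price-elastic here (demand slope 1 vs supply slope 3.5).
The less price-elastic side of the market bears the larger share of a per-unit tax.

Buyers bear the larger share: £21 per ton.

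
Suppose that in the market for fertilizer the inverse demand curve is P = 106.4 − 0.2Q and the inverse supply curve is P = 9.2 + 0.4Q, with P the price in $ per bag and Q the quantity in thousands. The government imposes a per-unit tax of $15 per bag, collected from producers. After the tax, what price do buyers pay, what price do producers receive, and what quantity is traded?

Rewrite in direct form: Qd = 532 − 5P and Qs = 2.5P − 23.
Before the tax: set 532 − 5P = 2.5P − 23 → P* = $74, Q* = 162.
With the tax collected from producers, supply shifts: Qs = 2.5(P − 15) − 23.
New equilibrium: buyers pay $79, producers receive $64, Q = 137. (Wedge: Pb − Ps = 15.)
The less price-elastic side of the market bears the larger share of a per-unit tax.

Buyers pay $79; producers receive $64; quantity = 137.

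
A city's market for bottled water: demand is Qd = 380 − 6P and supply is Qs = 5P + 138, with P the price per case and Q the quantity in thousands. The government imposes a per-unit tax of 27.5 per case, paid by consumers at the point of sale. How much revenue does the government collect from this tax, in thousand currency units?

Tax revenue = 4757.5 thousand.

Without the tax, 380 − 6P = 5P + 138 gives 11P = 242, so P* = 22 and Q* = 248.
With the tax collected from consumers, demand (in seller-price terms) shifts: Qd = 380 − 6(P + 27.5).
Solving gives Q = 173 with consumers paying 34.5 and producers receiving 7 (the 27.5 wedge).
Revenue = t · Q = 27.5 · 173 = 4757.5.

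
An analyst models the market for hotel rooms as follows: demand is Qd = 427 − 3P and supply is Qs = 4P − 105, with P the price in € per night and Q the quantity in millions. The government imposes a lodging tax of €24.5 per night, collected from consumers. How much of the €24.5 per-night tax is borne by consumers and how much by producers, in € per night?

Before the tax: set 427 − 3P = 4P − 105 → P* = €76, Q* = 199.
With the tax collected from consumers, demand (in seller-price terms) shifts: Qd = 427 − 3(P + 24.5).
New equilibrium: consumers pay €90, producers receive €65.5, Q = 157. (Wedge: Pb − Ps = 24.5.)
Burden on consumers: €14; on producers: €10.5. (They sum to €24.5.)
The less price-elastic side of the market bears the larger share of a per-unit tax.

Consumers bear €14 per night; producers bear €10.5 per night.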